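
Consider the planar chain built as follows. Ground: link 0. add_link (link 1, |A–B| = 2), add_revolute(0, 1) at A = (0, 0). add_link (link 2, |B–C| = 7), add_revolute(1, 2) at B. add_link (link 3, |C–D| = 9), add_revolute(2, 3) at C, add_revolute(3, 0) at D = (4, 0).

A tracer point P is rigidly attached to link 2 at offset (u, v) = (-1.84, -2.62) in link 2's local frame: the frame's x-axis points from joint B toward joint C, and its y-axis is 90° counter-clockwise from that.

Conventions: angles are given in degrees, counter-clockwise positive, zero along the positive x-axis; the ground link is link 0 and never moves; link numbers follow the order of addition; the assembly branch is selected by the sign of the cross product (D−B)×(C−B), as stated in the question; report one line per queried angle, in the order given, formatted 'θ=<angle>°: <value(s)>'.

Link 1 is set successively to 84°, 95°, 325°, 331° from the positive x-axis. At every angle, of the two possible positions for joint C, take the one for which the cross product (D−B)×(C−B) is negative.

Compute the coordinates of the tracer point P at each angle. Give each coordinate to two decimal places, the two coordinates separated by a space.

A=(0,0), D=(4.00,0)
θ=84°: B = A + 2.00·(cos84°, sin84°) = (0.2091, 1.9890)
θ=84°: |BD| = 4.2811
θ=84°: circle(B,7.00) ∩ circle(D,9.00): a=-1.5969, h=6.8154
θ=84°:   candidates: C₊=(1.9616,8.7661) cross=29.177; C₋=(-4.3715,-3.3042) cross=-29.177
θ=84°:   branch - wants cross < 0 → take C=(-4.3715,-3.3042) (cross=-29.177)
θ=84°: ex = (C−B)/|BC| = (-0.6544,-0.7562); ey = (0.7562,-0.6544)
θ=84°: P = B + -1.84·ex + -2.62·ey = (-0.5681,5.0949)
θ=95°: B = A + 2.00·(cos95°, sin95°) = (-0.1743, 1.9924)
θ=95°: |BD| = 4.6254
θ=95°: circle(B,7.00) ∩ circle(D,9.00): a=-1.1464, h=6.9055
θ=95°:   candidates: C₊=(1.7656,8.7182) cross=31.941; C₋=(-4.1835,-3.7458) cross=-31.941
θ=95°:   branch - wants cross < 0 → take C=(-4.1835,-3.7458) (cross=-31.941)
θ=95°: ex = (C−B)/|BC| = (-0.5727,-0.8197); ey = (0.8197,-0.5727)
θ=95°: P = B + -1.84·ex + -2.62·ey = (-1.2682,5.0013)
θ=325°: B = A + 2.00·(cos325°, sin325°) = (1.6383, -1.1472)
θ=325°: |BD| = 2.6256
θ=325°: circle(B,7.00) ∩ circle(D,9.00): a=-4.7812, h=5.1128
θ=325°:   candidates: C₊=(-4.8962,1.3628) cross=13.424; C₋=(-0.4285,-7.8351) cross=-13.424
θ=325°:   branch - wants cross < 0 → take C=(-0.4285,-7.8351) (cross=-13.424)
θ=325°: ex = (C−B)/|BC| = (-0.2953,-0.9554); ey = (0.9554,-0.2953)
θ=325°: P = B + -1.84·ex + -2.62·ey = (-0.3216,1.3844)
θ=331°: B = A + 2.00·(cos331°, sin331°) = (1.7492, -0.9696)
θ=331°: |BD| = 2.4507
θ=331°: circle(B,7.00) ∩ circle(D,9.00): a=-5.3033, h=4.5689
θ=331°:   candidates: C₊=(-4.9290,1.1283) cross=11.197; C₋=(-1.3137,-7.2640) cross=-11.197
θ=331°:   branch - wants cross < 0 → take C=(-1.3137,-7.2640) (cross=-11.197)
θ=331°: ex = (C−B)/|BC| = (-0.4376,-0.8992); ey = (0.8992,-0.4376)
θ=331°: P = B + -1.84·ex + -2.62·ey = (0.1985,1.8313)

θ=84°: -0.57 5.09
θ=95°: -1.27 5.00
θ=325°: -0.32 1.38
θ=331°: 0.20 1.83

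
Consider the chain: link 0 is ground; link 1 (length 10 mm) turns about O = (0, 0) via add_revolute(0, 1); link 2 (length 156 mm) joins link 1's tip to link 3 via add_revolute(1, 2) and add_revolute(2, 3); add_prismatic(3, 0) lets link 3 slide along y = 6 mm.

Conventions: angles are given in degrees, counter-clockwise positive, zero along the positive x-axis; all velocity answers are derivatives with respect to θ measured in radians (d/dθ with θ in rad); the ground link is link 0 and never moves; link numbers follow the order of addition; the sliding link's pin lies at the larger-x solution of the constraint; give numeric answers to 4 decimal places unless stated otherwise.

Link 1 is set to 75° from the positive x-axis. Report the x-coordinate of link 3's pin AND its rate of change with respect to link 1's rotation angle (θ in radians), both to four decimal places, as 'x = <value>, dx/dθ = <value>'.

geometry: r = 10 mm, L = 156 mm, e = 6 mm
crank pin P = (r cos θ, r sin θ) = (2.588190, 9.659258)
h = r sin θ − e = 9.659258 − 6 = 3.659258
x = r cos θ + √(L² − h²) = 2.588190 + 155.957077 = 158.545267
dx/dθ = −r sin θ − h·r cos θ/√(L² − h²) (θ in radians; h = 3.659258) = -9.719986

x = 158.5453, dx/dθ = -9.7200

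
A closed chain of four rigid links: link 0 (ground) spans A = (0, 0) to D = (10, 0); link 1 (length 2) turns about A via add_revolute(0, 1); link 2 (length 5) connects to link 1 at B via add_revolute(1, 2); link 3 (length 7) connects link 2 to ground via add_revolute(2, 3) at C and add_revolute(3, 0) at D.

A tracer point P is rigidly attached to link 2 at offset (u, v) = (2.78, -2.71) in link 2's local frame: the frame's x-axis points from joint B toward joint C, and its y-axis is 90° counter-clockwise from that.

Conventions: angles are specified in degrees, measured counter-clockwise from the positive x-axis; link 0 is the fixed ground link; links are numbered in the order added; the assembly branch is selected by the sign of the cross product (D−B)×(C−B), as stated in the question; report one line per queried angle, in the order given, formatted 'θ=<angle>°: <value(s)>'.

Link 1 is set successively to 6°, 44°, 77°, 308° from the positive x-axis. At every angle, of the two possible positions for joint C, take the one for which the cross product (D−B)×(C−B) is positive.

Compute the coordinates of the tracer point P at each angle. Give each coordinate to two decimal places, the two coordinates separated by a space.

A=(0,0), D=(10.00,0)
θ=6°: B = A + 2.00·(cos6°, sin6°) = (1.9890, 0.2091)
θ=6°: |BD| = 8.0137
θ=6°: circle(B,5.00) ∩ circle(D,7.00): a=2.5094, h=4.3247
θ=6°:   candidates: C₊=(4.6104,4.4668) cross=34.657; C₋=(4.3848,-4.1796) cross=-34.657
θ=6°:   branch + wants cross > 0 → take C=(4.6104,4.4668) (cross=34.657)
θ=6°: ex = (C−B)/|BC| = (0.5243,0.8515); ey = (-0.8515,0.5243)
θ=6°: P = B + 2.78·ex + -2.71·ey = (5.7542,1.1556)
θ=44°: B = A + 2.00·(cos44°, sin44°) = (1.4387, 1.3893)
θ=44°: |BD| = 8.6733
θ=44°: circle(B,5.00) ∩ circle(D,7.00): a=2.9531, h=4.0347
θ=44°:   candidates: C₊=(4.9999,4.8989) cross=34.995; C₋=(3.7074,-3.0664) cross=-34.995
θ=44°:   branch + wants cross > 0 → take C=(4.9999,4.8989) (cross=34.995)
θ=44°: ex = (C−B)/|BC| = (0.7123,0.7019); ey = (-0.7019,0.7123)
θ=44°: P = B + 2.78·ex + -2.71·ey = (5.3210,1.4105)
θ=77°: B = A + 2.00·(cos77°, sin77°) = (0.4499, 1.9487)
θ=77°: |BD| = 9.7469
θ=77°: circle(B,5.00) ∩ circle(D,7.00): a=3.6423, h=3.4255
θ=77°:   candidates: C₊=(4.7035,4.5768) cross=33.388; C₋=(3.3338,-2.1358) cross=-33.388
θ=77°:   branch + wants cross > 0 → take C=(4.7035,4.5768) (cross=33.388)
θ=77°: ex = (C−B)/|BC| = (0.8507,0.5256); ey = (-0.5256,0.8507)
θ=77°: P = B + 2.78·ex + -2.71·ey = (4.2393,1.1045)
θ=308°: B = A + 2.00·(cos308°, sin308°) = (1.2313, -1.5760)
θ=308°: |BD| = 8.9092
θ=308°: circle(B,5.00) ∩ circle(D,7.00): a=3.1077, h=3.9169
θ=308°:   candidates: C₊=(3.5971,2.8289) cross=34.897; C₋=(4.9829,-4.8814) cross=-34.897
θ=308°:   branch + wants cross > 0 → take C=(3.5971,2.8289) (cross=34.897)
θ=308°: ex = (C−B)/|BC| = (0.4732,0.8810); ey = (-0.8810,0.4732)
θ=308°: P = B + 2.78·ex + -2.71·ey = (4.9341,-0.4091)

θ=6°: 5.75 1.16
θ=44°: 5.32 1.41
θ=77°: 4.24 1.10
θ=308°: 4.93 -0.41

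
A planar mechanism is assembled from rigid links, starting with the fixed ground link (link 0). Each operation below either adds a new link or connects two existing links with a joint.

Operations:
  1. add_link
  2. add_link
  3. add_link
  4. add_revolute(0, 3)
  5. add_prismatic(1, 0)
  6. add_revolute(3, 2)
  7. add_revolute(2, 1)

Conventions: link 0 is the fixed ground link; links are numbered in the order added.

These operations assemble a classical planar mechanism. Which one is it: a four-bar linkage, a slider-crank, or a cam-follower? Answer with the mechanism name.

links: 4 (incl. ground); joints: 3 revolute, 1 prismatic, 0 higher (cam) pair, forming one closed loop
4 links, 3 revolutes + 1 prismatic in one loop → slider-crank

slider-crank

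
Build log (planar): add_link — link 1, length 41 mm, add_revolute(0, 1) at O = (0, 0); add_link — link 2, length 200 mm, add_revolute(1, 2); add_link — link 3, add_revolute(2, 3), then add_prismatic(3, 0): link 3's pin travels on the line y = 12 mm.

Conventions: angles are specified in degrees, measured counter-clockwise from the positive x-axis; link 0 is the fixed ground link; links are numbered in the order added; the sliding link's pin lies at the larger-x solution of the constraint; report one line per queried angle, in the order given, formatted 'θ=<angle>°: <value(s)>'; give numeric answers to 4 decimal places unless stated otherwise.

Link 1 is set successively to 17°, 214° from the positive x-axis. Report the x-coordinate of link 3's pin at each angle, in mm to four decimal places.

geometry: r = 41 mm, L = 200 mm, e = 12 mm
θ=17°: crank pin P = (r cos θ, r sin θ) = (39.208495, 11.987240)
θ=17°: h = r sin θ − e = 11.987240 − 12 = -0.012760
θ=17°: x = r cos θ + √(L² − h²) = 39.208495 + 200.000000 = 239.208495
θ=214°: crank pin P = (r cos θ, r sin θ) = (-33.990540, -22.926909)
θ=214°: h = r sin θ − e = -22.926909 − 12 = -34.926909
θ=214°: x = r cos θ + √(L² − h²) = -33.990540 + 196.926664 = 162.936124

θ=17°: 239.2085
θ=214°: 162.9361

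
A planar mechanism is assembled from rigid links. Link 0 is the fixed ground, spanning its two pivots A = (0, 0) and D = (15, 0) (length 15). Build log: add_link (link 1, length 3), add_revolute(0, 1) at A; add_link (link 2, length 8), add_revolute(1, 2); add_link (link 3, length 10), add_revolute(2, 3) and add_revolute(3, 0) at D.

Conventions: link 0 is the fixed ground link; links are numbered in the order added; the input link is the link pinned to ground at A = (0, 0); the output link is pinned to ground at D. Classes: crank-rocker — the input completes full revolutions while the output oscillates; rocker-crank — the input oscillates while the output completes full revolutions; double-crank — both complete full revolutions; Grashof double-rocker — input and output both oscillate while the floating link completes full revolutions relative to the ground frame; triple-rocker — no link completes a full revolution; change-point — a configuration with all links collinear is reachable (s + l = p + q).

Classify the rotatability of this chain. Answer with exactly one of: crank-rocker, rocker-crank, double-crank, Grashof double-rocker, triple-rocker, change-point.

lengths: ground=15, input=3, coupler=8, output=10
sorted: s=3 (shortest), l=15 (longest), p+q=18
s + l = 18 vs p + q = 18
s + l = p + q → change-point (collinear configuration reachable)

change-point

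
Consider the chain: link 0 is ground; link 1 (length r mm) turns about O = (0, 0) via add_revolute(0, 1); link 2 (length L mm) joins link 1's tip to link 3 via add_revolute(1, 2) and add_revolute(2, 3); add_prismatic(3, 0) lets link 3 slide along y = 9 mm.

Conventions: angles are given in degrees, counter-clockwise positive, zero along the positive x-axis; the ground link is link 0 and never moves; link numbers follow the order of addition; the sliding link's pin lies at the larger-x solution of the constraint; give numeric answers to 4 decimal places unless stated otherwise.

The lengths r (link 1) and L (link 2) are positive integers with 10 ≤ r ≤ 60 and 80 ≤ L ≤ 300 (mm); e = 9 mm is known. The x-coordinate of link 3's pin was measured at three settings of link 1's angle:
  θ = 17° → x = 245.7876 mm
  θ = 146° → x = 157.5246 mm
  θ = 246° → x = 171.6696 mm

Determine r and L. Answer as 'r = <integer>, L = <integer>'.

constraint per measurement: (x − r cos θ)² + (r sin θ − e)² = L²
subtracting the θ₁ and θ₂ equations cancels the r² and L² terms:
r = (x₁² − x₂²) / (2[(x₁cos θ₁ + e sin θ₁) − (x₂cos θ₂ + e sin θ₂)]) = 49.0000 → r = 49
L² = (x₁ − r cos θ₁)² + (r sin θ₁ − e)² = 39600.9831 → L = 199.0000 → L = 199
check at θ₃=246°: x = 171.6696 (printed 171.6696) ✓

r = 49, L = 199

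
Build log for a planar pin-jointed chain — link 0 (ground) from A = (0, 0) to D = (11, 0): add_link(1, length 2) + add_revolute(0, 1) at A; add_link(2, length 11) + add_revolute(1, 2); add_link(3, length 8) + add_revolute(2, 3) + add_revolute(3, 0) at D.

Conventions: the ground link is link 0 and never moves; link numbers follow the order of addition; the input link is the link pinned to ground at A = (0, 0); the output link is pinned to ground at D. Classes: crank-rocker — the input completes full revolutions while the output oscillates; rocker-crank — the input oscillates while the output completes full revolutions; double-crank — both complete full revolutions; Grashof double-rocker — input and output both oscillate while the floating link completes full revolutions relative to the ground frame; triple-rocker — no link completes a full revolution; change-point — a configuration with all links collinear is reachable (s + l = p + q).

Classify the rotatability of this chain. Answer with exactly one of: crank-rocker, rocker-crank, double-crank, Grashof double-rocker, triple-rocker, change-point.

lengths: ground=11, input=2, coupler=11, output=8
sorted: s=2 (shortest), l=11 (longest), p+q=19
s + l = 13 vs p + q = 19
s + l < p + q (Grashof) with shortest = input link → crank-rocker

crank-rocker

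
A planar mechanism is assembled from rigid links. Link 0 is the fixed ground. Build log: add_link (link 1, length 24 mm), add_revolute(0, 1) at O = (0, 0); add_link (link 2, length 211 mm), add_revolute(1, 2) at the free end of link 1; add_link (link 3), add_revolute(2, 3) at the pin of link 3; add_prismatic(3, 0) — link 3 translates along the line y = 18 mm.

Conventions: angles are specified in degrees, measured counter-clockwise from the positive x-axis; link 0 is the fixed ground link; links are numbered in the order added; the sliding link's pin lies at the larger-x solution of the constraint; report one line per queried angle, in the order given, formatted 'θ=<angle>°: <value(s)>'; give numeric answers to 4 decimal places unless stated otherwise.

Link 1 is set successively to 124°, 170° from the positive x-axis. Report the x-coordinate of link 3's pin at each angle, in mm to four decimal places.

geometry: r = 24 mm, L = 211 mm, e = 18 mm
θ=124°: crank pin P = (r cos θ, r sin θ) = (-13.420630, 19.896902)
θ=124°: h = r sin θ − e = 19.896902 − 18 = 1.896902
θ=124°: x = r cos θ + √(L² − h²) = -13.420630 + 210.991473 = 197.570844
θ=170°: crank pin P = (r cos θ, r sin θ) = (-23.635386, 4.167556)
θ=170°: h = r sin θ − e = 4.167556 − 18 = -13.832444
θ=170°: x = r cos θ + √(L² − h²) = -23.635386 + 210.546108 = 186.910722

θ=124°: 197.5708
θ=170°: 186.9107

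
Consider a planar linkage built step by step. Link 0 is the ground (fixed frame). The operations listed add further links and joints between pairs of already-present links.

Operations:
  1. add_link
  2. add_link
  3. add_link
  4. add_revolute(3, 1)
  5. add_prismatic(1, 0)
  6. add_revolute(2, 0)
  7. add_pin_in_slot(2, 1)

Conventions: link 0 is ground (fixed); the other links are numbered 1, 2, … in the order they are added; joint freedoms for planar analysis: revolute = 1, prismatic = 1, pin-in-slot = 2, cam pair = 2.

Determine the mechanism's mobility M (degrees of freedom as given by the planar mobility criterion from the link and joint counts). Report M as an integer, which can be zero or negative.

L=1 J1=0 J2=0
add link → L=2 J1=0 J2=0
add link → L=3 J1=0 J2=0
add link → L=4 J1=0 J2=0
R@3,1 dof=1 J1 → L=4 J1=1 J2=0
P@1,0 dof=1 J1 → L=4 J1=2 J2=0
R@2,0 dof=1 J1 → L=4 J1=3 J2=0
PS@2,1 dof=2 J2 → L=4 J1=3 J2=1
M=3(L−1)−2J1−J2=3·3−2·3−1=2

M = 2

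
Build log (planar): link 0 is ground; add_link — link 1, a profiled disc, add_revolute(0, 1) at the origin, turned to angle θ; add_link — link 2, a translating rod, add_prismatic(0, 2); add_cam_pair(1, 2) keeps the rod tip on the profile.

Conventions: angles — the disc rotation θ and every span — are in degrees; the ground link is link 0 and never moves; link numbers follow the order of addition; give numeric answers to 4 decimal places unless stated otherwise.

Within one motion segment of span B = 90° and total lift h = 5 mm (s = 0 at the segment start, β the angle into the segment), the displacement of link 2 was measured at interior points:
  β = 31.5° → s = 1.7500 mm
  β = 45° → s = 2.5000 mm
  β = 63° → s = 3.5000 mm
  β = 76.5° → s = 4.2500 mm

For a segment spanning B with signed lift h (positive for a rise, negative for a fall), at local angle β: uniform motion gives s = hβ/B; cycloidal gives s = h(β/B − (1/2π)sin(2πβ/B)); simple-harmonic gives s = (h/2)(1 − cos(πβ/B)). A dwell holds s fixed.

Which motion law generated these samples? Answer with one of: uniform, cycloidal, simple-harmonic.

candidates at β/B = r: uniform s = h·r (linear in β); cycloidal s = h·(r − sin(2πr)/(2π)); simple-harmonic s = (h/2)(1 − cos(πr))
β=31.5°: printed 1.7500 | uniform 1.7500, cycloidal 1.1062, simple-harmonic 1.3650
β=45°: printed 2.5000 | uniform 2.5000, cycloidal 2.5000, simple-harmonic 2.5000
β=63°: printed 3.5000 | uniform 3.5000, cycloidal 4.2568, simple-harmonic 3.9695
β=76.5°: printed 4.2500 | uniform 4.2500, cycloidal 4.8938, simple-harmonic 4.7275
only one law matches every sample → uniform

uniform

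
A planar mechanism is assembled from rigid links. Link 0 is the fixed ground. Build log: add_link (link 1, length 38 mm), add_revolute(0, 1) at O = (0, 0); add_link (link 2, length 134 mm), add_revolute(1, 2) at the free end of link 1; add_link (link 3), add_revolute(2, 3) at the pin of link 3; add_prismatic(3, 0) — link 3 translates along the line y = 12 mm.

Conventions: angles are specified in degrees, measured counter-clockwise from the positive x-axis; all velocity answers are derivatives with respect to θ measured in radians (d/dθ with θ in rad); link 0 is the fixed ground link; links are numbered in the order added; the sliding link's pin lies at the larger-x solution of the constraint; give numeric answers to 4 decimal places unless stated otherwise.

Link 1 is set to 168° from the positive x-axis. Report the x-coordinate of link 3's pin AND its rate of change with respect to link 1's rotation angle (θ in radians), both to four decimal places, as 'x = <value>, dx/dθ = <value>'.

geometry: r = 38 mm, L = 134 mm, e = 12 mm
crank pin P = (r cos θ, r sin θ) = (-37.169609, 7.900644)
h = r sin θ − e = 7.900644 − 12 = -4.099356
x = r cos θ + √(L² − h²) = -37.169609 + 133.937281 = 96.767672
dx/dθ = −r sin θ − h·r cos θ/√(L² − h²) (θ in radians; h = -4.099356) = -9.038277

x = 96.7677, dx/dθ = -9.0383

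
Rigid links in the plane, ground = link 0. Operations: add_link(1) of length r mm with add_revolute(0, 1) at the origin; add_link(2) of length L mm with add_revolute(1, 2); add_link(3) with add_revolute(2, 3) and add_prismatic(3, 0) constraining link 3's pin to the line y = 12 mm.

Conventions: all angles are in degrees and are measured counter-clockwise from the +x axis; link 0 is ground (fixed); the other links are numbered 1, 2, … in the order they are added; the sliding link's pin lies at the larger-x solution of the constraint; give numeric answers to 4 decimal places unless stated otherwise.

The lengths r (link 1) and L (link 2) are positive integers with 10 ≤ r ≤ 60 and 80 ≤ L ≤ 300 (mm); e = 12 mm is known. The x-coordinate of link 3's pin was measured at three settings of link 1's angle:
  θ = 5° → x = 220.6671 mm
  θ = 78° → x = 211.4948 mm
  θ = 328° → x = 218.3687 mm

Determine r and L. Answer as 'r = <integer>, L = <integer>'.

constraint per measurement: (x − r cos θ)² + (r sin θ − e)² = L²
subtracting the θ₁ and θ₂ equations cancels the r² and L² terms:
r = (x₁² − x₂²) / (2[(x₁cos θ₁ + e sin θ₁) − (x₂cos θ₂ + e sin θ₂)]) = 12.0000 → r = 12
L² = (x₁ − r cos θ₁)² + (r sin θ₁ − e)² = 43681.0107 → L = 209.0000 → L = 209
check at θ₃=328°: x = 218.3687 (printed 218.3687) ✓

r = 12, L = 209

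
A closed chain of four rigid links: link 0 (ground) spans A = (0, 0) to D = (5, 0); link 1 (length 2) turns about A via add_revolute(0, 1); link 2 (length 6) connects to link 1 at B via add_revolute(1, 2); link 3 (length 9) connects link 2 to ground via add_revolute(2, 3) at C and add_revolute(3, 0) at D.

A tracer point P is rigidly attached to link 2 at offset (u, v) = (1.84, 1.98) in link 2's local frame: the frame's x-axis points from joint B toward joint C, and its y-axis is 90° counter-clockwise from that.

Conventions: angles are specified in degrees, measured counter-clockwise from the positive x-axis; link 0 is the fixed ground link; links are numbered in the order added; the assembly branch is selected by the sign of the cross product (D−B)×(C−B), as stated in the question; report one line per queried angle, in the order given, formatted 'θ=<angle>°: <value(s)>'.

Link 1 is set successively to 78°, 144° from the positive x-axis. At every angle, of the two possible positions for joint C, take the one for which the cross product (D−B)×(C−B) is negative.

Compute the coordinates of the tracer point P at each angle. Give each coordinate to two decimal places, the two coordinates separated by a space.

A=(0,0), D=(5.00,0)
θ=78°: B = A + 2.00·(cos78°, sin78°) = (0.4158, 1.9563)
θ=78°: |BD| = 4.9842
θ=78°: circle(B,6.00) ∩ circle(D,9.00): a=-2.0222, h=5.6489
θ=78°:   candidates: C₊=(0.7731,7.9456) cross=28.155; C₋=(-3.6614,-2.4456) cross=-28.155
θ=78°:   branch - wants cross < 0 → take C=(-3.6614,-2.4456) (cross=-28.155)
θ=78°: ex = (C−B)/|BC| = (-0.6795,-0.7336); ey = (0.7336,-0.6795)
θ=78°: P = B + 1.84·ex + 1.98·ey = (0.6181,-0.7391)
θ=144°: B = A + 2.00·(cos144°, sin144°) = (-1.6180, 1.1756)
θ=144°: |BD| = 6.7216
θ=144°: circle(B,6.00) ∩ circle(D,9.00): a=0.0134, h=6.0000
θ=144°:   candidates: C₊=(-0.5555,7.0807) cross=40.330; C₋=(-2.6542,-4.7343) cross=-40.330
θ=144°:   branch - wants cross < 0 → take C=(-2.6542,-4.7343) (cross=-40.330)
θ=144°: ex = (C−B)/|BC| = (-0.1727,-0.9850); ey = (0.9850,-0.1727)
θ=144°: P = B + 1.84·ex + 1.98·ey = (0.0145,-0.9787)

θ=78°: 0.62 -0.74
θ=144°: 0.01 -0.98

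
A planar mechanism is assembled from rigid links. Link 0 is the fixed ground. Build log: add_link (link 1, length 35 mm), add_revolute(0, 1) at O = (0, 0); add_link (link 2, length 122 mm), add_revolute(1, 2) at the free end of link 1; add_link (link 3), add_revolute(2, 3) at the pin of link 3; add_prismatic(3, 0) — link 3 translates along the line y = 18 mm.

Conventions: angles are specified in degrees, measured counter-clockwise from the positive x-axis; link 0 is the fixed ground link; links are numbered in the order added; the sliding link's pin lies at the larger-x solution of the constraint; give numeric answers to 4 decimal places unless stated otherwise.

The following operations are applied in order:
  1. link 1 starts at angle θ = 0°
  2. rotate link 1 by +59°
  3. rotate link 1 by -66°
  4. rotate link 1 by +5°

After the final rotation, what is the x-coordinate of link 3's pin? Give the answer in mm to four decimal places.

geometry: r = 35 mm, L = 122 mm, e = 18 mm; θ starts at 0°
rotate link 1 by +59°: θ ← 0° +59° = 59°
rotate link 1 by -66°: θ ← 59° -66° = -7°
rotate link 1 by +5°: θ ← -7° +5° = -2°
crank pin P = (r cos θ, r sin θ) = (34.978679, -1.221482)
h = r sin θ − e = -1.221482 − 18 = -19.221482
x = r cos θ + √(L² − h²) = 34.978679 + 120.476282 = 155.454961

155.4550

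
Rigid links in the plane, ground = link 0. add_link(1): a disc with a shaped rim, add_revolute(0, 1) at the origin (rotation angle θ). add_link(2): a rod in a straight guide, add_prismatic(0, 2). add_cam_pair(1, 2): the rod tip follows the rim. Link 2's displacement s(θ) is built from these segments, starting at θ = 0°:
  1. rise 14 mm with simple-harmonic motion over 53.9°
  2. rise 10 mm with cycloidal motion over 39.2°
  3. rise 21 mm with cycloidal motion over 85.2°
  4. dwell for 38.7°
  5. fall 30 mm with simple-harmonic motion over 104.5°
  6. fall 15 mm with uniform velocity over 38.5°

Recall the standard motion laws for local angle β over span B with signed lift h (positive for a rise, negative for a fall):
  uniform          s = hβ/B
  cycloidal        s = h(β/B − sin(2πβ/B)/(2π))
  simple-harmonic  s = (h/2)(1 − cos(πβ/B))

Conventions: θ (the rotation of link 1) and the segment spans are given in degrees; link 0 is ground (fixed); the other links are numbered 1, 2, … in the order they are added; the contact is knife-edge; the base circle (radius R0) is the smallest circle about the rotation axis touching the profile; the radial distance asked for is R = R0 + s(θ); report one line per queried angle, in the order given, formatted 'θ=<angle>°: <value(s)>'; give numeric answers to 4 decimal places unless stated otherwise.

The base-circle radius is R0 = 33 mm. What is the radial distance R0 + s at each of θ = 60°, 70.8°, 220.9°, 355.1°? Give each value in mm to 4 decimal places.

segment 1 (0° to 53.9°, simple-harmonic, h = 14) is passed completely: s = 0.0000 + (14) = 14.0000
θ = 60° falls in segment 2 (53.9° to 93.1°, cycloidal, h = 10): β = 60 − 53.9 = 6.1°, B = 39.2°; Δs = 10·(0.1556 − sin(2π·0.1556)/(2π)) = 0.2364; s = 14.0000 + 0.2364 = 14.2364
θ = 70.8° falls in segment 2 (53.9° to 93.1°, cycloidal, h = 10): β = 70.8 − 53.9 = 16.9°, B = 39.2°; Δs = 10·(0.4311 − sin(2π·0.4311)/(2π)) = 3.6437; s = 14.0000 + 3.6437 = 17.6437
segment 2 (53.9° to 93.1°, cycloidal, h = 10) is passed completely: s = 14.0000 + (10) = 24.0000
segment 3 (93.1° to 178.3°, cycloidal, h = 21) is passed completely: s = 24.0000 + (21) = 45.0000
segment 4 (178.3° to 217°, dwell): s unchanged at 45.0000
θ = 220.9° falls in segment 5 (217° to 321.5°, simple-harmonic, h = -30): β = 220.9 − 217 = 3.9°, B = 104.5°; Δs = -30/2·(1 − cos(π·0.0373)) = -0.1030; s = 45.0000 − 0.1030 = 44.8970
segment 5 (217° to 321.5°, simple-harmonic, h = -30) is passed completely: s = 45.0000 + (-30) = 15.0000
θ = 355.1° falls in segment 6 (321.5° to 360°, uniform, h = -15): β = 355.1 − 321.5 = 33.6°, B = 38.5°; Δs = -15·33.6/38.5 = -13.0909; s = 15.0000 − 13.0909 = 1.9091
θ=60°: R = R0 + s = 33 + 14.2364 = 47.2364
θ=70.8°: R = R0 + s = 33 + 17.6437 = 50.6437
θ=220.9°: R = R0 + s = 33 + 44.8970 = 77.8970
θ=355.1°: R = R0 + s = 33 + 1.9091 = 34.9091

θ=60°: 47.2364
θ=70.8°: 50.6437
θ=220.9°: 77.8970
θ=355.1°: 34.9091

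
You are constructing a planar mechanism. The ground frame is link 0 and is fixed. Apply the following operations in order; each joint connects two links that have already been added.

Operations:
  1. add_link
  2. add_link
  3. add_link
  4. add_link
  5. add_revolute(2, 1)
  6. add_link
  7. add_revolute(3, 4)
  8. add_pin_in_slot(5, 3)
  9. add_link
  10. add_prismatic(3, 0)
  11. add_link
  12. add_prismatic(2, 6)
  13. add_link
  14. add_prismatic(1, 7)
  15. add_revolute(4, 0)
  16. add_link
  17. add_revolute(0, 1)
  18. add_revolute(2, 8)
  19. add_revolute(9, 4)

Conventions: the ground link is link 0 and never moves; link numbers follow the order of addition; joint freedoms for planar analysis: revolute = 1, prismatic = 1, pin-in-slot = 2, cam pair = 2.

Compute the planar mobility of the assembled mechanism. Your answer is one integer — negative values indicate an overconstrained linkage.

L=1 J1=0 J2=0
add link → L=2 J1=0 J2=0
add link → L=3 J1=0 J2=0
add link → L=4 J1=0 J2=0
add link → L=5 J1=0 J2=0
R@2,1 dof=1 J1 → L=5 J1=1 J2=0
add link → L=6 J1=1 J2=0
R@3,4 dof=1 J1 → L=6 J1=2 J2=0
PS@5,3 dof=2 J2 → L=6 J1=2 J2=1
add link → L=7 J1=2 J2=1
P@3,0 dof=1 J1 → L=7 J1=3 J2=1
add link → L=8 J1=3 J2=1
P@2,6 dof=1 J1 → L=8 J1=4 J2=1
add link → L=9 J1=4 J2=1
P@1,7 dof=1 J1 → L=9 J1=5 J2=1
R@4,0 dof=1 J1 → L=9 J1=6 J2=1
add link → L=10 J1=6 J2=1
R@0,1 dof=1 J1 → L=10 J1=7 J2=1
R@2,8 dof=1 J1 → L=10 J1=8 J2=1
R@9,4 dof=1 J1 → L=10 J1=9 J2=1
M=3(L−1)−2J1−J2=3·9−2·9−1=8

M = 8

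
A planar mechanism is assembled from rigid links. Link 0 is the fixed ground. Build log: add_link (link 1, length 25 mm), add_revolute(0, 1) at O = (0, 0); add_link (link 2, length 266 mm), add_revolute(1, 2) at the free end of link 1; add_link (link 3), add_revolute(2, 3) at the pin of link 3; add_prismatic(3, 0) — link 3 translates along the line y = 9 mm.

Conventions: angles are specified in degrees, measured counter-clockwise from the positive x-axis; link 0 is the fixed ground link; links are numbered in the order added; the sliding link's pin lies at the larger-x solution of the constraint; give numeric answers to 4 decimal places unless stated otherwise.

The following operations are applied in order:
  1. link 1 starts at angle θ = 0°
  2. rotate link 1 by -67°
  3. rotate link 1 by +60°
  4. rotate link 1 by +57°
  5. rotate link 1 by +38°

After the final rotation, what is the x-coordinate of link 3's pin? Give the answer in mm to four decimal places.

geometry: r = 25 mm, L = 266 mm, e = 9 mm; θ starts at 0°
rotate link 1 by -67°: θ ← 0° -67° = -67°
rotate link 1 by +60°: θ ← -67° +60° = -7°
rotate link 1 by +57°: θ ← -7° +57° = 50°
rotate link 1 by +38°: θ ← 50° +38° = 88°
crank pin P = (r cos θ, r sin θ) = (0.872487, 24.984771)
h = r sin θ − e = 24.984771 − 9 = 15.984771
x = r cos θ + √(L² − h²) = 0.872487 + 265.519278 = 266.391766

266.3918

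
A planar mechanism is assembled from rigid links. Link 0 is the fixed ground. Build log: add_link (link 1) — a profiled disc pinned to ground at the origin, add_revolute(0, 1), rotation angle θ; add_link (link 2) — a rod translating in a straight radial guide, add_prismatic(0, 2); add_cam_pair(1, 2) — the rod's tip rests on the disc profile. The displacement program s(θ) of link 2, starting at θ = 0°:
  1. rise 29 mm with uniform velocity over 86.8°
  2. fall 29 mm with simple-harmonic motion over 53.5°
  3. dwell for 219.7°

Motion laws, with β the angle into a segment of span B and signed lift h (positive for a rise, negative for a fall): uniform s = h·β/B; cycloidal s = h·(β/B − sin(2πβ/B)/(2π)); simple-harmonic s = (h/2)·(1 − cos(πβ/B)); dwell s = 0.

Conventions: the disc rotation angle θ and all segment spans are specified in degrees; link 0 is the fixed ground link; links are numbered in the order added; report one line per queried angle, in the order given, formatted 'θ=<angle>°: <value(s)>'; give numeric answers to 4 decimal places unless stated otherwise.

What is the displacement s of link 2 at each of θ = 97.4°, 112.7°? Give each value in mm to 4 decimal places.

seg 1 [0°–86.8°] uniform, h=29: full span → s += 29 → s = 29.0000
seg 2 [86.8°–140.3°] simple-harmonic, h=-29: θ=97.4° here. β=10.6, B=53.5. -29/2·(1 − cos(π·0.1981)) = -2.7194 → s = 26.2806
seg 2 [86.8°–140.3°] simple-harmonic, h=-29: θ=112.7° here. β=25.9, B=53.5. -29/2·(1 − cos(π·0.4841)) = -13.7766 → s = 15.2234

θ=97.4°: 26.2806
θ=112.7°: 15.2234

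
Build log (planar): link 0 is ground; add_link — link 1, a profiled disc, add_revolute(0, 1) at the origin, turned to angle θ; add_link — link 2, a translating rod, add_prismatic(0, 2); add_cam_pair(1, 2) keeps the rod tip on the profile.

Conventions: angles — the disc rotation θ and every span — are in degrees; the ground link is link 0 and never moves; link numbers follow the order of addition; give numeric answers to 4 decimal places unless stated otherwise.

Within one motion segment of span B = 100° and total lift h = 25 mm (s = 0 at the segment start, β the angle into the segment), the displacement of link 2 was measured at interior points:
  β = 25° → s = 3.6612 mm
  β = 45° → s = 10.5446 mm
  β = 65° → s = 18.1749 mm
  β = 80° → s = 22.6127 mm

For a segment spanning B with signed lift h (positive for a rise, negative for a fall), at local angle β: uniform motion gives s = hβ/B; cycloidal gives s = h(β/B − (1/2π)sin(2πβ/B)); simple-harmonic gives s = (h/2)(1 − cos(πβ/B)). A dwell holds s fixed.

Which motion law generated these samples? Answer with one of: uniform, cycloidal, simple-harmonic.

candidates at β/B = r: uniform s = h·r (linear in β); cycloidal s = h·(r − sin(2πr)/(2π)); simple-harmonic s = (h/2)(1 − cos(πr))
β=25°: printed 3.6612 | uniform 6.2500, cycloidal 2.2711, simple-harmonic 3.6612
β=45°: printed 10.5446 | uniform 11.2500, cycloidal 10.0205, simple-harmonic 10.5446
β=65°: printed 18.1749 | uniform 16.2500, cycloidal 19.4690, simple-harmonic 18.1749
β=80°: printed 22.6127 | uniform 20.0000, cycloidal 23.7841, simple-harmonic 22.6127
only one law matches every sample → simple-harmonic

simple-harmonic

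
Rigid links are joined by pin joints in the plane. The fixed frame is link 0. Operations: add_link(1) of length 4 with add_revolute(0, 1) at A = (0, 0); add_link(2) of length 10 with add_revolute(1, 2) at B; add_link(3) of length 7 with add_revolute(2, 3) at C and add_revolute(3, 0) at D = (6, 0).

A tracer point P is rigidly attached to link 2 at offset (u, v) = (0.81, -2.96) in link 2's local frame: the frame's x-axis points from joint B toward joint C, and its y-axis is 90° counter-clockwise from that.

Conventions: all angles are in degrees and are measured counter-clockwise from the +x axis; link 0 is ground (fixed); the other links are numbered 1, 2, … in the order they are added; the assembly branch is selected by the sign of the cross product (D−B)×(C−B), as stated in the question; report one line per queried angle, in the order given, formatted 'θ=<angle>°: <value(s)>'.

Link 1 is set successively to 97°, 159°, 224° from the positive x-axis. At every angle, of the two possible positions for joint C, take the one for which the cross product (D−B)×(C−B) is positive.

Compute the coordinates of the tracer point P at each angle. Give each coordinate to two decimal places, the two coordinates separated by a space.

A=(0,0), D=(6.00,0)
θ=97°: B = A + 4.00·(cos97°, sin97°) = (-0.4875, 3.9702)
θ=97°: |BD| = 7.6059
θ=97°: circle(B,10.00) ∩ circle(D,7.00): a=7.1556, h=6.9855
θ=97°:   candidates: C₊=(9.2623,6.1934) cross=53.131; C₋=(1.9696,-5.7233) cross=-53.131
θ=97°:   branch + wants cross > 0 → take C=(9.2623,6.1934) (cross=53.131)
θ=97°: ex = (C−B)/|BC| = (0.9750,0.2223); ey = (-0.2223,0.9750)
θ=97°: P = B + 0.81·ex + -2.96·ey = (0.9603,1.2643)
θ=159°: B = A + 4.00·(cos159°, sin159°) = (-3.7343, 1.4335)
θ=159°: |BD| = 9.8393
θ=159°: circle(B,10.00) ∩ circle(D,7.00): a=7.5113, h=6.6015
θ=159°:   candidates: C₊=(4.6586,6.8703) cross=64.955; C₋=(2.7351,-6.1919) cross=-64.955
θ=159°:   branch + wants cross > 0 → take C=(4.6586,6.8703) (cross=64.955)
θ=159°: ex = (C−B)/|BC| = (0.8393,0.5437); ey = (-0.5437,0.8393)
θ=159°: P = B + 0.81·ex + -2.96·ey = (-1.4452,-0.6105)
θ=224°: B = A + 4.00·(cos224°, sin224°) = (-2.8774, -2.7786)
θ=224°: |BD| = 9.3021
θ=224°: circle(B,10.00) ∩ circle(D,7.00): a=7.3924, h=6.7345
θ=224°:   candidates: C₊=(2.1658,5.8565) cross=62.644; C₋=(6.1892,-6.9974) cross=-62.644
θ=224°:   branch + wants cross > 0 → take C=(2.1658,5.8565) (cross=62.644)
θ=224°: ex = (C−B)/|BC| = (0.5043,0.8635); ey = (-0.8635,0.5043)
θ=224°: P = B + 0.81·ex + -2.96·ey = (0.0872,-3.5720)

θ=97°: 0.96 1.26
θ=159°: -1.45 -0.61
θ=224°: 0.09 -3.57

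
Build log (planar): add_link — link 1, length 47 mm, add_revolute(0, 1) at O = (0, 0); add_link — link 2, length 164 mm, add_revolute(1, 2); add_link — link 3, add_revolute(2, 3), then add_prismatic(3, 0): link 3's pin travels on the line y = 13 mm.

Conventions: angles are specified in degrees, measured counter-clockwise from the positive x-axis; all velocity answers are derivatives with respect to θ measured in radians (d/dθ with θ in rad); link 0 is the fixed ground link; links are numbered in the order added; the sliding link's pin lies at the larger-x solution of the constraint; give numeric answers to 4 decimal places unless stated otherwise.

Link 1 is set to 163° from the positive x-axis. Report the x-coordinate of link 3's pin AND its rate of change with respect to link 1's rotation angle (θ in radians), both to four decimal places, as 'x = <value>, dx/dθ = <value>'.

geometry: r = 47 mm, L = 164 mm, e = 13 mm
crank pin P = (r cos θ, r sin θ) = (-44.946324, 13.741470)
h = r sin θ − e = 13.741470 − 13 = 0.741470
x = r cos θ + √(L² − h²) = -44.946324 + 163.998324 = 119.052000
dx/dθ = −r sin θ − h·r cos θ/√(L² − h²) (θ in radians; h = 0.741470) = -13.538259

x = 119.0520, dx/dθ = -13.5383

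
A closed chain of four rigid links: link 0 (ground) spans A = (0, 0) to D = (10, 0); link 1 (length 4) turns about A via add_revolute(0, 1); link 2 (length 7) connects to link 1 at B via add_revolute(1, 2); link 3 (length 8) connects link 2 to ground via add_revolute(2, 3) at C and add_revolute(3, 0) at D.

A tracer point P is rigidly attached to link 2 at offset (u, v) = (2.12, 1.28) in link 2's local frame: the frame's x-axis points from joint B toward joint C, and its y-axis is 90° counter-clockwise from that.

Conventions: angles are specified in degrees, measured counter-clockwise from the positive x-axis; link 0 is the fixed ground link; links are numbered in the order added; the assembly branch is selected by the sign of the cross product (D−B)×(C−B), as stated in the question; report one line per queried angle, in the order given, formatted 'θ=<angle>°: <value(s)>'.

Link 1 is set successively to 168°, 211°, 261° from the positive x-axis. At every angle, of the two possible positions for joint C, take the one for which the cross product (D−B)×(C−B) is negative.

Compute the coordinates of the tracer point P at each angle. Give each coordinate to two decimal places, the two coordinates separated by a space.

A=(0,0), D=(10.00,0)
θ=168°: B = A + 4.00·(cos168°, sin168°) = (-3.9126, 0.8316)
θ=168°: |BD| = 13.9374
θ=168°: circle(B,7.00) ∩ circle(D,8.00): a=6.4306, h=2.7654
θ=168°:   candidates: C₊=(2.6716,3.2084) cross=38.543; C₋=(2.3415,-2.3125) cross=-38.543
θ=168°:   branch - wants cross < 0 → take C=(2.3415,-2.3125) (cross=-38.543)
θ=168°: ex = (C−B)/|BC| = (0.8934,-0.4492); ey = (0.4492,0.8934)
θ=168°: P = B + 2.12·ex + 1.28·ey = (-1.4435,1.0230)
θ=211°: B = A + 4.00·(cos211°, sin211°) = (-3.4287, -2.0602)
θ=211°: |BD| = 13.5858
θ=211°: circle(B,7.00) ∩ circle(D,8.00): a=6.2408, h=3.1705
θ=211°:   candidates: C₊=(2.2592,2.0200) cross=43.073; C₋=(3.2208,-4.2476) cross=-43.073
θ=211°:   branch - wants cross < 0 → take C=(3.2208,-4.2476) (cross=-43.073)
θ=211°: ex = (C−B)/|BC| = (0.9499,-0.3125); ey = (0.3125,0.9499)
θ=211°: P = B + 2.12·ex + 1.28·ey = (-1.0148,-1.5067)
θ=261°: B = A + 4.00·(cos261°, sin261°) = (-0.6257, -3.9508)
θ=261°: |BD| = 11.3364
θ=261°: circle(B,7.00) ∩ circle(D,8.00): a=5.0066, h=4.8922
θ=261°:   candidates: C₊=(2.3621,2.3796) cross=55.460; C₋=(5.7720,-6.7914) cross=-55.460
θ=261°:   branch - wants cross < 0 → take C=(5.7720,-6.7914) (cross=-55.460)
θ=261°: ex = (C−B)/|BC| = (0.9140,-0.4058); ey = (0.4058,0.9140)
θ=261°: P = B + 2.12·ex + 1.28·ey = (1.8313,-3.6412)

θ=168°: -1.44 1.02
θ=211°: -1.01 -1.51
θ=261°: 1.83 -3.64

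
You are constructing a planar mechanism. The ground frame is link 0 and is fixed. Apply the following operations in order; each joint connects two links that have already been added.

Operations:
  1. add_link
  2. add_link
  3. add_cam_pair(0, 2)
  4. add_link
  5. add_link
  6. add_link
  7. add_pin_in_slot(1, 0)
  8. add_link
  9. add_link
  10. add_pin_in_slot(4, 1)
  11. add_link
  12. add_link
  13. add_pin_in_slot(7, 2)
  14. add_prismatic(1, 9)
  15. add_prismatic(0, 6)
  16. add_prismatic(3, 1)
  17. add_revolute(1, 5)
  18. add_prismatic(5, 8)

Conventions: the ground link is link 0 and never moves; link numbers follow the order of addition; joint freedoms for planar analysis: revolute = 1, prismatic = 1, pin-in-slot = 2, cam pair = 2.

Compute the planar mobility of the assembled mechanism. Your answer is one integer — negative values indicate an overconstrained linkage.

(L,J1,J2)=(1,0,0); link0 fixed
link1: (2,0,0)
link2: (3,0,0)
C 0-2 [J2]: (3,0,1)
link3: (4,0,1)
link4: (5,0,1)
link5: (6,0,1)
PS 1-0 [J2]: (6,0,2)
link6: (7,0,2)
link7: (8,0,2)
PS 4-1 [J2]: (8,0,3)
link8: (9,0,3)
link9: (10,0,3)
PS 7-2 [J2]: (10,0,4)
P 1-9 [J1]: (10,1,4)
P 0-6 [J1]: (10,2,4)
P 3-1 [J1]: (10,3,4)
R 1-5 [J1]: (10,4,4)
P 5-8 [J1]: (10,5,4)
Grübler: 3·9 − 2·5 − 4 = 13

M = 13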